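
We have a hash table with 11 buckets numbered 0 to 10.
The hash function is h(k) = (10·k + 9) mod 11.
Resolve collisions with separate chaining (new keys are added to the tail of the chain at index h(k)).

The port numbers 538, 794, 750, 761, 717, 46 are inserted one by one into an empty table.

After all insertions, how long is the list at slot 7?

5

538 → bucket 10
794 → bucket 7
750 → bucket 7 (collision)
761 → bucket 7 (collision)
717 → bucket 7 (collision)
46 → bucket 7 (collision)
Final buckets:
0: _
1: _
2: _
3: _
4: _
5: _
6: _
7: 794 -> 750 -> 761 -> 717 -> 46
8: _
9: _
10: 538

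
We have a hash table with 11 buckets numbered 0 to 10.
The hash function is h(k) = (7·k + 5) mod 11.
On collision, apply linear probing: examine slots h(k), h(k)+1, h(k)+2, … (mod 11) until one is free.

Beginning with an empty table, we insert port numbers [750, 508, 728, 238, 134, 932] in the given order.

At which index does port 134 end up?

1

750 hashes to 8; slot 8 is free -> place at 8.
508 hashes to 8; 8 taken -> place at 9.
728 hashes to 8; 8,9 taken -> place at 10.
238 hashes to 10; 10 taken -> place at 0.
134 hashes to 8; 8,9,10,0 taken -> place at 1.
932 hashes to 6; slot 6 is free -> place at 6.
Table: [238, 134, -, -, -, -, 932, -, 750, 508, 728]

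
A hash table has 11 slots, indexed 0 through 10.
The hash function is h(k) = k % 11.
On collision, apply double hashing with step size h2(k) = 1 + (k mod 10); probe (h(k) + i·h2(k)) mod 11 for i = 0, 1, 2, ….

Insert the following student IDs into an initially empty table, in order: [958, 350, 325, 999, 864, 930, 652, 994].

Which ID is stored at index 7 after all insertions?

930

958: h=1 → slot 1
350: h=9 → slot 9
325: h=6 → slot 6
999: h=9, h2=10, probe 9,8 → slot 8
864: h=6, h2=5, probe 6,0 → slot 0
930: h=6, h2=1, probe 6,7 → slot 7
652: h=3 → slot 3
994: h=4 → slot 4
Table: [864, 958, -, 652, 994, -, 325, 930, 999, 350, -]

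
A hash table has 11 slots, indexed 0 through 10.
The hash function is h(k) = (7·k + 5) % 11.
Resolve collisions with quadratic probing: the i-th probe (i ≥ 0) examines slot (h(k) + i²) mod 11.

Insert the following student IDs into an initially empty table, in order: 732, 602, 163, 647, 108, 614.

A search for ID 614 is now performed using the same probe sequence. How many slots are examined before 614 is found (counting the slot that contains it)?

6

732 hashes to 3; slot 3 is free → place at 3.
602 hashes to 6; slot 6 is free → place at 6.
163 hashes to 2; slot 2 is free → place at 2.
647 hashes to 2; 2,3,6 taken → place at 0.
108 hashes to 2; 2,3,6,0 taken → place at 7.
614 hashes to 2; 2,3,6,0,7 taken → place at 5.
Table: [647, ∅, 163, 732, ∅, 614, 602, 108, ∅, ∅, ∅]
Lookup 614: h=2, probe 2,3,6,0,7,5 → found at 5.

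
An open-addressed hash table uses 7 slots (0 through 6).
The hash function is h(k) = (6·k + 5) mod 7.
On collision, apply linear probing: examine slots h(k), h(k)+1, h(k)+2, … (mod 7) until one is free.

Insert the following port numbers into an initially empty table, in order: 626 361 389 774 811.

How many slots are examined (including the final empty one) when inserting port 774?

4

626: h=2 -> slot 2
361: h=1 -> slot 1
389: h=1, probe 1,2,3 -> slot 3
774: h=1, probe 1,2,3,4 -> slot 4
811: h=6 -> slot 6
Table: [—, 361, 626, 389, 774, —, 811]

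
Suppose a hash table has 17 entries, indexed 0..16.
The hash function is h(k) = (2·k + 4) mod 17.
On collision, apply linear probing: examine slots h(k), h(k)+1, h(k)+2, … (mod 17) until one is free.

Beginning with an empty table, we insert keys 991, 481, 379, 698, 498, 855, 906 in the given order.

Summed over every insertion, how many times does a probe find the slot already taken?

15

991: h=14 → slot 14
481: h=14, probe 14,15 → slot 15
379: h=14, probe 14,15,16 → slot 16
698: h=6 → slot 6
498: h=14, probe 14,15,16,0 → slot 0
855: h=14, probe 14,15,16,0,1 → slot 1
906: h=14, probe 14,15,16,0,1,2 → slot 2
Table: [498, 855, 906, -, -, -, 698, -, -, -, -, -, -, -, 991, 481, 379]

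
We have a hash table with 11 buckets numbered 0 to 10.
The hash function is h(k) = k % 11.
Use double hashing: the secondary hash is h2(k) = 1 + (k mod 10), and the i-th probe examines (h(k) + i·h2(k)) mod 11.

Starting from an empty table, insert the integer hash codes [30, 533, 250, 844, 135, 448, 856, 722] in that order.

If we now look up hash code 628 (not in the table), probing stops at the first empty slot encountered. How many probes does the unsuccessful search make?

30 hashes to 8; slot 8 is free → place at 8.
533 hashes to 5; slot 5 is free → place at 5.
250 hashes to 8, h2=1; 8 taken → place at 9.
844 hashes to 8, h2=5; 8 taken → place at 2.
135 hashes to 3; slot 3 is free → place at 3.
448 hashes to 8, h2=9; 8 taken → place at 6.
856 hashes to 9, h2=7; 9,5 taken → place at 1.
722 hashes to 7; slot 7 is free → place at 7.
Table: [_, 856, 844, 135, _, 533, 448, 722, 30, 250, _]
Lookup 628: h=1, h2=9, probe 1,10 → slot 10 empty, not found.

2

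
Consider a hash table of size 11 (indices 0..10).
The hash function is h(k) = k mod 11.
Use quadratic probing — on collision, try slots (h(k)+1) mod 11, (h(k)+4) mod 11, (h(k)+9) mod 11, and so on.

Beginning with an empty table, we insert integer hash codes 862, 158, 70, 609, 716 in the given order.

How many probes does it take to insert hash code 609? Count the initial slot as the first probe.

Insert 862: h=4, slot 4 empty => index 4.
Insert 158: h=4, slot 4 occupied => index 5.
Insert 70: h=4, slots 4,5 occupied => index 8.
Insert 609: h=4, slots 4,5,8 occupied => index 2.
Insert 716: h=1, slot 1 empty => index 1.
Table: [_, 716, 609, _, 862, 158, _, _, 70, _, _]

4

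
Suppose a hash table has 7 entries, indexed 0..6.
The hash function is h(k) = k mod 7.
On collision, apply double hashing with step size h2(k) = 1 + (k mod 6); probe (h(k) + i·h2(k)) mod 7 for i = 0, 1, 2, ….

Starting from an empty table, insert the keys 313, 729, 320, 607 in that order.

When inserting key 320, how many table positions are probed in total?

313 hashes to 5; slot 5 is free → place at 5.
729 hashes to 1; slot 1 is free → place at 1.
320 hashes to 5, h2=3; 5,1 taken → place at 4.
607 hashes to 5, h2=2; 5 taken → place at 0.
Table: [607, 729, ., ., 320, 313, .]

3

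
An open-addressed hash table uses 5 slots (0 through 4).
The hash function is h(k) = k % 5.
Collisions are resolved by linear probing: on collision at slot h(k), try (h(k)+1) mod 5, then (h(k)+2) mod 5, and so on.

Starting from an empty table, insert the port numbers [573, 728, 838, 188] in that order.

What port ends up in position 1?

Insert 573: h=3, slot 3 empty → index 3.
Insert 728: h=3, slot 3 occupied → index 4.
Insert 838: h=3, slots 3,4 occupied → index 0.
Insert 188: h=3, slots 3,4,0 occupied → index 1.
Table: [838, 188, -, 573, 728]

188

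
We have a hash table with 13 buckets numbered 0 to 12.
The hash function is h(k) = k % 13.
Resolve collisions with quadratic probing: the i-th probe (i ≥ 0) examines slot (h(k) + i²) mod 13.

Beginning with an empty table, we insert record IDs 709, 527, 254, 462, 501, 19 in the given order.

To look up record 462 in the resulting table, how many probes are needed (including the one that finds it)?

4

709 hashes to 7; slot 7 is free → place at 7.
527 hashes to 7; 7 taken → place at 8.
254 hashes to 7; 7,8 taken → place at 11.
462 hashes to 7; 7,8,11 taken → place at 3.
501 hashes to 7; 7,8,11,3 taken → place at 10.
19 hashes to 6; slot 6 is free → place at 6.
Table: [—, —, —, 462, —, —, 19, 709, 527, —, 501, 254, —]
Lookup 462: h=7, probe 7,8,11,3 → found at 3.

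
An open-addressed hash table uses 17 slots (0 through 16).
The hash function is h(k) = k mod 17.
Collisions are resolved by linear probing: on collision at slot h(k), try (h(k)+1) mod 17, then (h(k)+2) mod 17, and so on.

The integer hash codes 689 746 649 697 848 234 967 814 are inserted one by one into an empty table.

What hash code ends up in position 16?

689 hashes to 9; slot 9 is free → place at 9.
746 hashes to 15; slot 15 is free → place at 15.
649 hashes to 3; slot 3 is free → place at 3.
697 hashes to 0; slot 0 is free → place at 0.
848 hashes to 15; 15 taken → place at 16.
234 hashes to 13; slot 13 is free → place at 13.
967 hashes to 15; 15,16,0 taken → place at 1.
814 hashes to 15; 15,16,0,1 taken → place at 2.
Table: [697, 967, 814, 649, —, —, —, —, —, 689, —, —, —, 234, —, 746, 848]

848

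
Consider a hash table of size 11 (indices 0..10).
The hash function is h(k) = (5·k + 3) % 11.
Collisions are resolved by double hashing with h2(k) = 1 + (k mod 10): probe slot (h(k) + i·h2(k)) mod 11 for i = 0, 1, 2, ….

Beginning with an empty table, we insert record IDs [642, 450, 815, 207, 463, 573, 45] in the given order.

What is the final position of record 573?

2

642 hashes to 1; slot 1 is free => place at 1.
450 hashes to 9; slot 9 is free => place at 9.
815 hashes to 8; slot 8 is free => place at 8.
207 hashes to 4; slot 4 is free => place at 4.
463 hashes to 8, h2=4; 8,1 taken => place at 5.
573 hashes to 8, h2=4; 8,1,5,9 taken => place at 2.
45 hashes to 8, h2=6; 8 taken => place at 3.
Table: [_, 642, 573, 45, 207, 463, _, _, 815, 450, _]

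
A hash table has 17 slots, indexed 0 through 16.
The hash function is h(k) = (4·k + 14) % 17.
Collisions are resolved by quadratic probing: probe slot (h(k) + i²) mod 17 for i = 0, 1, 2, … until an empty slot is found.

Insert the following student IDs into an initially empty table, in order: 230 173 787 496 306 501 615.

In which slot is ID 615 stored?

13

Insert 230: h=16, slot 16 empty -> index 16.
Insert 173: h=9, slot 9 empty -> index 9.
Insert 787: h=0, slot 0 empty -> index 0.
Insert 496: h=9, slot 9 occupied -> index 10.
Insert 306: h=14, slot 14 empty -> index 14.
Insert 501: h=12, slot 12 empty -> index 12.
Insert 615: h=9, slots 9,10 occupied -> index 13.
Table: [787, —, —, —, —, —, —, —, —, 173, 496, —, 501, 615, 306, —, 230]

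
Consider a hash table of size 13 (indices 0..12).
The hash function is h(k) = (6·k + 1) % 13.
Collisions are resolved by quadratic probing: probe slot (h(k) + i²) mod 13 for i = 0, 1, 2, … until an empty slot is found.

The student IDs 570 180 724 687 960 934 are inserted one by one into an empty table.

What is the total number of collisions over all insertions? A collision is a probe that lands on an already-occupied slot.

11

570 hashes to 2; slot 2 is free -> place at 2.
180 hashes to 2; 2 taken -> place at 3.
724 hashes to 3; 3 taken -> place at 4.
687 hashes to 2; 2,3 taken -> place at 6.
960 hashes to 2; 2,3,6 taken -> place at 11.
934 hashes to 2; 2,3,6,11 taken -> place at 5.
Table: [., ., 570, 180, 724, 934, 687, ., ., ., ., 960, .]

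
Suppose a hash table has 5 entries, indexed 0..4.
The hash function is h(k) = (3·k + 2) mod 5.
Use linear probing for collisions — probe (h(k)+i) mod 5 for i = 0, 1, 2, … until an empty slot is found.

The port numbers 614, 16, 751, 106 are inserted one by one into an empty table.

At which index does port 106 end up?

2

614: h=4 -> slot 4
16: h=0 -> slot 0
751: h=0, probe 0,1 -> slot 1
106: h=0, probe 0,1,2 -> slot 2
Table: [16, 751, 106, _, 614]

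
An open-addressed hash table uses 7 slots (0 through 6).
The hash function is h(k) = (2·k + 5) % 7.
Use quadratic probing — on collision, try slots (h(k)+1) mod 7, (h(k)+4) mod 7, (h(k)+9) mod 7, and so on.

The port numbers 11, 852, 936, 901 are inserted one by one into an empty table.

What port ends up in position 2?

936

11 hashes to 6; slot 6 is free => place at 6.
852 hashes to 1; slot 1 is free => place at 1.
936 hashes to 1; 1 taken => place at 2.
901 hashes to 1; 1,2 taken => place at 5.
Table: [∅, 852, 936, ∅, ∅, 901, 11]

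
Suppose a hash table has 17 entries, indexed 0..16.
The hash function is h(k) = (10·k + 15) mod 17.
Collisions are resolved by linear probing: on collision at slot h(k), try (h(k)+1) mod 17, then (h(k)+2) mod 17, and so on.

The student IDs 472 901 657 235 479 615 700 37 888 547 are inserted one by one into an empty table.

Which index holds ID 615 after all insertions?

12

Insert 472: h=9, slot 9 empty → index 9.
Insert 901: h=15, slot 15 empty → index 15.
Insert 657: h=6, slot 6 empty → index 6.
Insert 235: h=2, slot 2 empty → index 2.
Insert 479: h=11, slot 11 empty → index 11.
Insert 615: h=11, slot 11 occupied → index 12.
Insert 700: h=11, slots 11,12 occupied → index 13.
Insert 37: h=11, slots 11,12,13 occupied → index 14.
Insert 888: h=4, slot 4 empty → index 4.
Insert 547: h=11, slots 11,12,13,14,15 occupied → index 16.
Table: [—, —, 235, —, 888, —, 657, —, —, 472, —, 479, 615, 700, 37, 901, 547]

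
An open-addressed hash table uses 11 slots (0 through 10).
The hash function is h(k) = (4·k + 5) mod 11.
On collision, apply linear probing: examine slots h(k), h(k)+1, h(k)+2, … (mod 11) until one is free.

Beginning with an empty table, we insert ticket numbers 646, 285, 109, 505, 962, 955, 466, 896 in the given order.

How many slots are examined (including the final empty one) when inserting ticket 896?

4

646: h=4 => slot 4
285: h=1 => slot 1
109: h=1, probe 1,2 => slot 2
505: h=1, probe 1,2,3 => slot 3
962: h=3, probe 3,4,5 => slot 5
955: h=8 => slot 8
466: h=10 => slot 10
896: h=3, probe 3,4,5,6 => slot 6
Table: [., 285, 109, 505, 646, 962, 896, ., 955, ., 466]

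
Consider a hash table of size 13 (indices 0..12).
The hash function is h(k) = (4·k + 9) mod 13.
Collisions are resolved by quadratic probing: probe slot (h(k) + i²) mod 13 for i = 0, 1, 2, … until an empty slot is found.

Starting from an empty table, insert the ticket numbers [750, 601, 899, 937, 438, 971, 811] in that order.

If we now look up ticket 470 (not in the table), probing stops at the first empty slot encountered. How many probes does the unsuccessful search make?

2

Insert 750: h=6, slot 6 empty → index 6.
Insert 601: h=8, slot 8 empty → index 8.
Insert 899: h=4, slot 4 empty → index 4.
Insert 937: h=0, slot 0 empty → index 0.
Insert 438: h=6, slot 6 occupied → index 7.
Insert 971: h=6, slots 6,7 occupied → index 10.
Insert 811: h=3, slot 3 empty → index 3.
Table: [937, -, -, 811, 899, -, 750, 438, 601, -, 971, -, -]
Lookup 470: h=4, probe 4,5 → slot 5 empty, not found.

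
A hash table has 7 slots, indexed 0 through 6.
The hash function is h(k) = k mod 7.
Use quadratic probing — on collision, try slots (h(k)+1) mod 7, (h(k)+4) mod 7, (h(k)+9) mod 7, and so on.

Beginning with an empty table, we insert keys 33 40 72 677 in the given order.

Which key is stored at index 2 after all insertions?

72

33 hashes to 5; slot 5 is free => place at 5.
40 hashes to 5; 5 taken => place at 6.
72 hashes to 2; slot 2 is free => place at 2.
677 hashes to 5; 5,6,2 taken => place at 0.
Table: [677, _, 72, _, _, 33, 40]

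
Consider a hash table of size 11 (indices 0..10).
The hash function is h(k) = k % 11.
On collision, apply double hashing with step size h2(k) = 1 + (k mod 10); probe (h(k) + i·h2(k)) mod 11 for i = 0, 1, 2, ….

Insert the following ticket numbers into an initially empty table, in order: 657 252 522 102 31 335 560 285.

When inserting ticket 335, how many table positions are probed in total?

2

Insert 657: h=8, slot 8 empty => index 8.
Insert 252: h=10, slot 10 empty => index 10.
Insert 522: h=5, slot 5 empty => index 5.
Insert 102: h=3, slot 3 empty => index 3.
Insert 31: h=9, slot 9 empty => index 9.
Insert 335: h=5, h2=6, slot 5 occupied => index 0.
Insert 560: h=10, h2=1, slots 10,0 occupied => index 1.
Insert 285: h=10, h2=6, slots 10,5,0 occupied => index 6.
Table: [335, 560, -, 102, -, 522, 285, -, 657, 31, 252]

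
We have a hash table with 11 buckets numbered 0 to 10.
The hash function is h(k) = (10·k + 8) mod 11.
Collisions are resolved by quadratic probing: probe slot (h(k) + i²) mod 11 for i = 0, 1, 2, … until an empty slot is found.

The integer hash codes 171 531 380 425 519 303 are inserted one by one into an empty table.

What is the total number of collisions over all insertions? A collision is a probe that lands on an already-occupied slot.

4

171 hashes to 2; slot 2 is free → place at 2.
531 hashes to 5; slot 5 is free → place at 5.
380 hashes to 2; 2 taken → place at 3.
425 hashes to 1; slot 1 is free → place at 1.
519 hashes to 6; slot 6 is free → place at 6.
303 hashes to 2; 2,3,6 taken → place at 0.
Table: [303, 425, 171, 380, —, 531, 519, —, —, —, —]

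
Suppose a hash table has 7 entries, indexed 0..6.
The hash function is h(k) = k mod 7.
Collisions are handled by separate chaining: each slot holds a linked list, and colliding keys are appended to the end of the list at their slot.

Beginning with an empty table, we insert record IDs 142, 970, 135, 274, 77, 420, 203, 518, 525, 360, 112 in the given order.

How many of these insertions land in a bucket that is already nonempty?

6

Insert 142: h=2, bucket 2 empty -> new chain.
Insert 970: h=4, bucket 4 empty -> new chain.
Insert 135: h=2, bucket 2 nonempty -> append to chain.
Insert 274: h=1, bucket 1 empty -> new chain.
Insert 77: h=0, bucket 0 empty -> new chain.
Insert 420: h=0, bucket 0 nonempty -> append to chain.
Insert 203: h=0, bucket 0 nonempty -> append to chain.
Insert 518: h=0, bucket 0 nonempty -> append to chain.
Insert 525: h=0, bucket 0 nonempty -> append to chain.
Insert 360: h=3, bucket 3 empty -> new chain.
Insert 112: h=0, bucket 0 nonempty -> append to chain.
Final buckets:
0: 77 -> 420 -> 203 -> 518 -> 525 -> 112
1: 274
2: 142 -> 135
3: 360
4: 970
5: ∅
6: ∅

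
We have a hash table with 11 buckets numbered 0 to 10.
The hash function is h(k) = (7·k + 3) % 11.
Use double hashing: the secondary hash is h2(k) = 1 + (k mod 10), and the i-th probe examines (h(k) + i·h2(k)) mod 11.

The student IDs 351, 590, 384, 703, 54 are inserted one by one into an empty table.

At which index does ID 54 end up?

6

Insert 351: h=7, slot 7 empty → index 7.
Insert 590: h=8, slot 8 empty → index 8.
Insert 384: h=7, h2=5, slot 7 occupied → index 1.
Insert 703: h=7, h2=4, slot 7 occupied → index 0.
Insert 54: h=7, h2=5, slots 7,1 occupied → index 6.
Table: [703, 384, ∅, ∅, ∅, ∅, 54, 351, 590, ∅, ∅]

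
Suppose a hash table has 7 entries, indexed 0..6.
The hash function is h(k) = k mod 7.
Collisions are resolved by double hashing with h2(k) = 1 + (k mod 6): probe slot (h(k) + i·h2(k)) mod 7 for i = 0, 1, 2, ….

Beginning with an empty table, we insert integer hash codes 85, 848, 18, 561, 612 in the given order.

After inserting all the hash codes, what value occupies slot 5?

Insert 85: h=1, slot 1 empty -> index 1.
Insert 848: h=1, h2=3, slot 1 occupied -> index 4.
Insert 18: h=4, h2=1, slot 4 occupied -> index 5.
Insert 561: h=1, h2=4, slots 1,5 occupied -> index 2.
Insert 612: h=3, slot 3 empty -> index 3.
Table: [_, 85, 561, 612, 848, 18, _]

18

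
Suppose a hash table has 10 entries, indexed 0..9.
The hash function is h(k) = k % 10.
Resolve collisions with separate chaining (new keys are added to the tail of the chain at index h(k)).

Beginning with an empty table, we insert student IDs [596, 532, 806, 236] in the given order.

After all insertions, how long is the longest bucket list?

Insert 596: h=6, bucket 6 empty -> new chain.
Insert 532: h=2, bucket 2 empty -> new chain.
Insert 806: h=6, bucket 6 nonempty -> append to chain.
Insert 236: h=6, bucket 6 nonempty -> append to chain.
Final buckets:
0: .
1: .
2: 532
3: .
4: .
5: .
6: 596 -> 806 -> 236
7: .
8: .
9: .

3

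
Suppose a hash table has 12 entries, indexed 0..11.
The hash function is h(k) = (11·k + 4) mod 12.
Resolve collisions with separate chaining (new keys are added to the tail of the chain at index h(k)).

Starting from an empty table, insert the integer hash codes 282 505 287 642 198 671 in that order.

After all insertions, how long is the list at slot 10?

3

282 -> bucket 10
505 -> bucket 3
287 -> bucket 5
642 -> bucket 10 (collision)
198 -> bucket 10 (collision)
671 -> bucket 5 (collision)
Final buckets:
0: -
1: -
2: -
3: 505
4: -
5: 287 -> 671
6: -
7: -
8: -
9: -
10: 282 -> 642 -> 198
11: -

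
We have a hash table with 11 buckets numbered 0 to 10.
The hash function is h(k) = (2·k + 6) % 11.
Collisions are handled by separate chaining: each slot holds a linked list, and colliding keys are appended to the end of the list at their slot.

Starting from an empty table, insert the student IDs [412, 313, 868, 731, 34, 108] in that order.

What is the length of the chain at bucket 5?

Insert 412: h=5, bucket 5 empty -> new chain.
Insert 313: h=5, bucket 5 nonempty -> append to chain.
Insert 868: h=4, bucket 4 empty -> new chain.
Insert 731: h=5, bucket 5 nonempty -> append to chain.
Insert 34: h=8, bucket 8 empty -> new chain.
Insert 108: h=2, bucket 2 empty -> new chain.
Final buckets:
0: —
1: —
2: 108
3: —
4: 868
5: 412 -> 313 -> 731
6: —
7: —
8: 34
9: —
10: —

3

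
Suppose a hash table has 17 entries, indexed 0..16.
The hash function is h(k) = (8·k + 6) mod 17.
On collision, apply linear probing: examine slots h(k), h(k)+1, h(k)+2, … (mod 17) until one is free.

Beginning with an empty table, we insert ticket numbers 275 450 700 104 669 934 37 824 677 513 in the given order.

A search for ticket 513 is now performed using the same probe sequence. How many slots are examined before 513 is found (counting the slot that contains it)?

6

275 hashes to 13; slot 13 is free -> place at 13.
450 hashes to 2; slot 2 is free -> place at 2.
700 hashes to 13; 13 taken -> place at 14.
104 hashes to 5; slot 5 is free -> place at 5.
669 hashes to 3; slot 3 is free -> place at 3.
934 hashes to 15; slot 15 is free -> place at 15.
37 hashes to 13; 13,14,15 taken -> place at 16.
824 hashes to 2; 2,3 taken -> place at 4.
677 hashes to 16; 16 taken -> place at 0.
513 hashes to 13; 13,14,15,16,0 taken -> place at 1.
Table: [677, 513, 450, 669, 824, 104, —, —, —, —, —, —, —, 275, 700, 934, 37]
Lookup 513: h=13, probe 13,14,15,16,0,1 → found at 1.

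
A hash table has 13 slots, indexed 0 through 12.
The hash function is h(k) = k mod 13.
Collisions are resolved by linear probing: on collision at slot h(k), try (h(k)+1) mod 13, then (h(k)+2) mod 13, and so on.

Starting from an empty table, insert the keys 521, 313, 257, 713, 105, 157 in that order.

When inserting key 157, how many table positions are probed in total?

4

521 hashes to 1; slot 1 is free -> place at 1.
313 hashes to 1; 1 taken -> place at 2.
257 hashes to 10; slot 10 is free -> place at 10.
713 hashes to 11; slot 11 is free -> place at 11.
105 hashes to 1; 1,2 taken -> place at 3.
157 hashes to 1; 1,2,3 taken -> place at 4.
Table: [∅, 521, 313, 105, 157, ∅, ∅, ∅, ∅, ∅, 257, 713, ∅]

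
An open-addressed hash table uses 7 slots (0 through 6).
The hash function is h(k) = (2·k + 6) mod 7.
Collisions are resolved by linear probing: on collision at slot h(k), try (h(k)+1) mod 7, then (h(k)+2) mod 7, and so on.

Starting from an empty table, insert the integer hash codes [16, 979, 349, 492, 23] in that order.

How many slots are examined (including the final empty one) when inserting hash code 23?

5

16 hashes to 3; slot 3 is free → place at 3.
979 hashes to 4; slot 4 is free → place at 4.
349 hashes to 4; 4 taken → place at 5.
492 hashes to 3; 3,4,5 taken → place at 6.
23 hashes to 3; 3,4,5,6 taken → place at 0.
Table: [23, -, -, 16, 979, 349, 492]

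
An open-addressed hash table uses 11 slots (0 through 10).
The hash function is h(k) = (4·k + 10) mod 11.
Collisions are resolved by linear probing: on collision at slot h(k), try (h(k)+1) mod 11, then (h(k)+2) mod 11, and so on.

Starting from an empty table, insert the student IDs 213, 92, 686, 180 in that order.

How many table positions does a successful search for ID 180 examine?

213 hashes to 4; slot 4 is free -> place at 4.
92 hashes to 4; 4 taken -> place at 5.
686 hashes to 4; 4,5 taken -> place at 6.
180 hashes to 4; 4,5,6 taken -> place at 7.
Table: [—, —, —, —, 213, 92, 686, 180, —, —, —]
Lookup 180: h=4, probe 4,5,6,7 → found at 7.

4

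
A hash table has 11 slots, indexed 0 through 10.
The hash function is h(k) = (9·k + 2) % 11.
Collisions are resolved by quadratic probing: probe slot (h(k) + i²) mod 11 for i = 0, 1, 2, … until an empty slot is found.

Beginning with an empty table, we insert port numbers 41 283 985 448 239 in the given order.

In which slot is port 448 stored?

41 hashes to 8; slot 8 is free => place at 8.
283 hashes to 8; 8 taken => place at 9.
985 hashes to 1; slot 1 is free => place at 1.
448 hashes to 8; 8,9,1 taken => place at 6.
239 hashes to 8; 8,9,1,6 taken => place at 2.
Table: [., 985, 239, ., ., ., 448, ., 41, 283, .]

6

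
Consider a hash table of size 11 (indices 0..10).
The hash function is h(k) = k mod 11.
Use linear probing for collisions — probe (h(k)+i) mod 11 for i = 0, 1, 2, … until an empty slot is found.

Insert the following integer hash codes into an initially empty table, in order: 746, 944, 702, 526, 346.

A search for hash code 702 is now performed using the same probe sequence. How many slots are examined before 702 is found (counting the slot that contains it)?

746: h=9 → slot 9
944: h=9, probe 9,10 → slot 10
702: h=9, probe 9,10,0 → slot 0
526: h=9, probe 9,10,0,1 → slot 1
346: h=5 → slot 5
Table: [702, 526, ∅, ∅, ∅, 346, ∅, ∅, ∅, 746, 944]
Lookup 702: h=9, probe 9,10,0 → found at 0.

3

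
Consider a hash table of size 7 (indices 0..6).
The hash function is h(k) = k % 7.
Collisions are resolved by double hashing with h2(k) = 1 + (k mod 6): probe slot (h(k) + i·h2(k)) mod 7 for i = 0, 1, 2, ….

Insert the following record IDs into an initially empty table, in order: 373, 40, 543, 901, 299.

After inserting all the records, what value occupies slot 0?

373: h=2 -> slot 2
40: h=5 -> slot 5
543: h=4 -> slot 4
901: h=5, h2=2, probe 5,0 -> slot 0
299: h=5, h2=6, probe 5,4,3 -> slot 3
Table: [901, —, 373, 299, 543, 40, —]

901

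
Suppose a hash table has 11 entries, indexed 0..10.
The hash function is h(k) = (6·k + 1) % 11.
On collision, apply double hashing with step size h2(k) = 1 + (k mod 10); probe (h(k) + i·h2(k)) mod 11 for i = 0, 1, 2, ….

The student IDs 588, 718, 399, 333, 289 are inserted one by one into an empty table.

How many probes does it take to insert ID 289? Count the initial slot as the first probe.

3

588 hashes to 9; slot 9 is free -> place at 9.
718 hashes to 8; slot 8 is free -> place at 8.
399 hashes to 8, h2=10; 8 taken -> place at 7.
333 hashes to 8, h2=4; 8 taken -> place at 1.
289 hashes to 8, h2=10; 8,7 taken -> place at 6.
Table: [-, 333, -, -, -, -, 289, 399, 718, 588, -]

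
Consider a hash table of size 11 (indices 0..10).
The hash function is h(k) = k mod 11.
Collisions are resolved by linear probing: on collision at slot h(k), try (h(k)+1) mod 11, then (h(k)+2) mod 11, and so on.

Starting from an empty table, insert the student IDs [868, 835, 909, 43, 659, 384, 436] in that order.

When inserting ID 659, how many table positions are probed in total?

868 hashes to 10; slot 10 is free -> place at 10.
835 hashes to 10; 10 taken -> place at 0.
909 hashes to 7; slot 7 is free -> place at 7.
43 hashes to 10; 10,0 taken -> place at 1.
659 hashes to 10; 10,0,1 taken -> place at 2.
384 hashes to 10; 10,0,1,2 taken -> place at 3.
436 hashes to 7; 7 taken -> place at 8.
Table: [835, 43, 659, 384, -, -, -, 909, 436, -, 868]

4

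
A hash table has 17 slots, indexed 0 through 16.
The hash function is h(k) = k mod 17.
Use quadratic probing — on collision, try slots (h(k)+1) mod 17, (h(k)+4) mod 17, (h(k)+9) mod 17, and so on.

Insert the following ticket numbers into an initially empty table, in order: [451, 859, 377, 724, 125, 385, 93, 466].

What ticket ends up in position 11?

724

451 hashes to 9; slot 9 is free → place at 9.
859 hashes to 9; 9 taken → place at 10.
377 hashes to 3; slot 3 is free → place at 3.
724 hashes to 10; 10 taken → place at 11.
125 hashes to 6; slot 6 is free → place at 6.
385 hashes to 11; 11 taken → place at 12.
93 hashes to 8; slot 8 is free → place at 8.
466 hashes to 7; slot 7 is free → place at 7.
Table: [., ., ., 377, ., ., 125, 466, 93, 451, 859, 724, 385, ., ., ., .]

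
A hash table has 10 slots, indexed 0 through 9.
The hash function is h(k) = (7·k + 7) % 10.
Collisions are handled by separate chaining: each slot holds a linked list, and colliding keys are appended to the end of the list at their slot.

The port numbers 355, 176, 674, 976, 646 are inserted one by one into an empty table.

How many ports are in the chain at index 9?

Insert 355: h=2, bucket 2 empty → new chain.
Insert 176: h=9, bucket 9 empty → new chain.
Insert 674: h=5, bucket 5 empty → new chain.
Insert 976: h=9, bucket 9 nonempty → append to chain.
Insert 646: h=9, bucket 9 nonempty → append to chain.
Final buckets:
0: _
1: _
2: 355
3: _
4: _
5: 674
6: _
7: _
8: _
9: 176 -> 976 -> 646

3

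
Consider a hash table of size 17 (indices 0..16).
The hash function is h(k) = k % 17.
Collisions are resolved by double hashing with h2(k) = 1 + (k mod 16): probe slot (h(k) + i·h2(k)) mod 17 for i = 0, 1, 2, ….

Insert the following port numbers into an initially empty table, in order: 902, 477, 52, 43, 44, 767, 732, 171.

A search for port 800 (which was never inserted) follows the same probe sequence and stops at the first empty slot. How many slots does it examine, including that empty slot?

Insert 902: h=1, slot 1 empty → index 1.
Insert 477: h=1, h2=14, slot 1 occupied → index 15.
Insert 52: h=1, h2=5, slot 1 occupied → index 6.
Insert 43: h=9, slot 9 empty → index 9.
Insert 44: h=10, slot 10 empty → index 10.
Insert 767: h=2, slot 2 empty → index 2.
Insert 732: h=1, h2=13, slot 1 occupied → index 14.
Insert 171: h=1, h2=12, slot 1 occupied → index 13.
Table: [_, 902, 767, _, _, _, 52, _, _, 43, 44, _, _, 171, 732, 477, _]
Lookup 800: h=1, h2=1, probe 1,2,3 → slot 3 empty, not found.

3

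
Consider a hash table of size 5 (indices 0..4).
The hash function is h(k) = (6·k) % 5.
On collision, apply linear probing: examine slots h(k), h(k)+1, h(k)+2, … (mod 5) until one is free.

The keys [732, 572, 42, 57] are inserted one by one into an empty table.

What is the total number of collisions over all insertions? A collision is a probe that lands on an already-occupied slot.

732 hashes to 2; slot 2 is free -> place at 2.
572 hashes to 2; 2 taken -> place at 3.
42 hashes to 2; 2,3 taken -> place at 4.
57 hashes to 2; 2,3,4 taken -> place at 0.
Table: [57, ∅, 732, 572, 42]

6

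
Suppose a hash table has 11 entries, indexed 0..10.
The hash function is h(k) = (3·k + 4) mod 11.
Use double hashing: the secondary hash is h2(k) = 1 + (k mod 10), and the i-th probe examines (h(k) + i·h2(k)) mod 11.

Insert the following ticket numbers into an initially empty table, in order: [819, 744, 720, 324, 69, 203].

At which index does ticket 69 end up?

1

Insert 819: h=8, slot 8 empty => index 8.
Insert 744: h=3, slot 3 empty => index 3.
Insert 720: h=8, h2=1, slot 8 occupied => index 9.
Insert 324: h=8, h2=5, slot 8 occupied => index 2.
Insert 69: h=2, h2=10, slot 2 occupied => index 1.
Insert 203: h=8, h2=4, slots 8,1 occupied => index 5.
Table: [., 69, 324, 744, ., 203, ., ., 819, 720, .]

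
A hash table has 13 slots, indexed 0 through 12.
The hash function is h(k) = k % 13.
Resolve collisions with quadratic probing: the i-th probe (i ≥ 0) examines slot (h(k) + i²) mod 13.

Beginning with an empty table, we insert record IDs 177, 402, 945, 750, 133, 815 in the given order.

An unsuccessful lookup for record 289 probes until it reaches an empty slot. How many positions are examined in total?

177: h=8 → slot 8
402: h=12 → slot 12
945: h=9 → slot 9
750: h=9, probe 9,10 → slot 10
133: h=3 → slot 3
815: h=9, probe 9,10,0 → slot 0
Table: [815, —, —, 133, —, —, —, —, 177, 945, 750, —, 402]
Lookup 289: h=3, probe 3,4 → slot 4 empty, not found.

2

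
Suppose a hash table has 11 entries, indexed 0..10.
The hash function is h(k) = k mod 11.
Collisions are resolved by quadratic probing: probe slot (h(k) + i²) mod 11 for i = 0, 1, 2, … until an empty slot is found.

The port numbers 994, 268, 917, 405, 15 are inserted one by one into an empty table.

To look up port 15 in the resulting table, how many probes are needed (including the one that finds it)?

Insert 994: h=4, slot 4 empty → index 4.
Insert 268: h=4, slot 4 occupied → index 5.
Insert 917: h=4, slots 4,5 occupied → index 8.
Insert 405: h=9, slot 9 empty → index 9.
Insert 15: h=4, slots 4,5,8 occupied → index 2.
Table: [-, -, 15, -, 994, 268, -, -, 917, 405, -]
Lookup 15: h=4, probe 4,5,8,2 → found at 2.

4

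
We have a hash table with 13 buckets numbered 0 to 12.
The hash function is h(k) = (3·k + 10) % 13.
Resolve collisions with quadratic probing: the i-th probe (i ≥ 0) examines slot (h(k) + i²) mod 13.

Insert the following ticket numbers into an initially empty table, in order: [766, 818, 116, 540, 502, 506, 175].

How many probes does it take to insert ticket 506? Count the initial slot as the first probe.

4

Insert 766: h=7, slot 7 empty => index 7.
Insert 818: h=7, slot 7 occupied => index 8.
Insert 116: h=7, slots 7,8 occupied => index 11.
Insert 540: h=5, slot 5 empty => index 5.
Insert 502: h=8, slot 8 occupied => index 9.
Insert 506: h=7, slots 7,8,11 occupied => index 3.
Insert 175: h=2, slot 2 empty => index 2.
Table: [—, —, 175, 506, —, 540, —, 766, 818, 502, —, 116, —]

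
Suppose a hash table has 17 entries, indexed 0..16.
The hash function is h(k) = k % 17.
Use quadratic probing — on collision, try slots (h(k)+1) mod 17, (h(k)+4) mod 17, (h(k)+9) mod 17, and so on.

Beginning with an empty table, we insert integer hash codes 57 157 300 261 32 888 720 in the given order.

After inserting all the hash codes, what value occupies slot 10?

720

57 hashes to 6; slot 6 is free => place at 6.
157 hashes to 4; slot 4 is free => place at 4.
300 hashes to 11; slot 11 is free => place at 11.
261 hashes to 6; 6 taken => place at 7.
32 hashes to 15; slot 15 is free => place at 15.
888 hashes to 4; 4 taken => place at 5.
720 hashes to 6; 6,7 taken => place at 10.
Table: [_, _, _, _, 157, 888, 57, 261, _, _, 720, 300, _, _, _, 32, _]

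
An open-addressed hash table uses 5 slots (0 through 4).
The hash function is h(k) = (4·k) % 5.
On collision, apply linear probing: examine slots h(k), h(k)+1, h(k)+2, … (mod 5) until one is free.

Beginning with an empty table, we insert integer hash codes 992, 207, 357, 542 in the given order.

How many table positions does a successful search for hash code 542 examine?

4

992 hashes to 3; slot 3 is free → place at 3.
207 hashes to 3; 3 taken → place at 4.
357 hashes to 3; 3,4 taken → place at 0.
542 hashes to 3; 3,4,0 taken → place at 1.
Table: [357, 542, -, 992, 207]
Lookup 542: h=3, probe 3,4,0,1 → found at 1.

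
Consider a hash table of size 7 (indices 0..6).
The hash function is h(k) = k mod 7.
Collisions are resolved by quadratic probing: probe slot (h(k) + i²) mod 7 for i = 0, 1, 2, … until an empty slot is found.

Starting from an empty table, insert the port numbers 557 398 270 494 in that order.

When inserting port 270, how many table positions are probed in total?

2

557: h=4 → slot 4
398: h=6 → slot 6
270: h=4, probe 4,5 → slot 5
494: h=4, probe 4,5,1 → slot 1
Table: [∅, 494, ∅, ∅, 557, 270, 398]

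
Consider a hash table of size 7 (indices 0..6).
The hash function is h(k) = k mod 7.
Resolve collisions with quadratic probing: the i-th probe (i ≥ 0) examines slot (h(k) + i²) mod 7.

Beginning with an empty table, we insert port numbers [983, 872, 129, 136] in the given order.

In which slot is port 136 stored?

Insert 983: h=3, slot 3 empty -> index 3.
Insert 872: h=4, slot 4 empty -> index 4.
Insert 129: h=3, slots 3,4 occupied -> index 0.
Insert 136: h=3, slots 3,4,0 occupied -> index 5.
Table: [129, ∅, ∅, 983, 872, 136, ∅]

5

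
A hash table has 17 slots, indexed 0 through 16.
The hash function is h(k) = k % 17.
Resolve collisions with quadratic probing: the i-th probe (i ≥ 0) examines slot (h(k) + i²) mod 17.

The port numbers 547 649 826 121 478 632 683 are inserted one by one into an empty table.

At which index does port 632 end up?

Insert 547: h=3, slot 3 empty => index 3.
Insert 649: h=3, slot 3 occupied => index 4.
Insert 826: h=10, slot 10 empty => index 10.
Insert 121: h=2, slot 2 empty => index 2.
Insert 478: h=2, slots 2,3 occupied => index 6.
Insert 632: h=3, slots 3,4 occupied => index 7.
Insert 683: h=3, slots 3,4,7 occupied => index 12.
Table: [_, _, 121, 547, 649, _, 478, 632, _, _, 826, _, 683, _, _, _, _]

7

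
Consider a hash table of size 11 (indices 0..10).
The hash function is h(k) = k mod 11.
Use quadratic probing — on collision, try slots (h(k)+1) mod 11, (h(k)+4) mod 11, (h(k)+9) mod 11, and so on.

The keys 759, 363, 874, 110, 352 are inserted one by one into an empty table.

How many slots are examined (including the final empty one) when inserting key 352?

4

759: h=0 → slot 0
363: h=0, probe 0,1 → slot 1
874: h=5 → slot 5
110: h=0, probe 0,1,4 → slot 4
352: h=0, probe 0,1,4,9 → slot 9
Table: [759, 363, ., ., 110, 874, ., ., ., 352, .]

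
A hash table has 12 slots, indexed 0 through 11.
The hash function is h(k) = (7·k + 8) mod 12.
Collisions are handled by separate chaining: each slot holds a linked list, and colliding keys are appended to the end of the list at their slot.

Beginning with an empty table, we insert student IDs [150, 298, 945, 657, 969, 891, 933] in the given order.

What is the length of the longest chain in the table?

Insert 150: h=2, bucket 2 empty -> new chain.
Insert 298: h=6, bucket 6 empty -> new chain.
Insert 945: h=11, bucket 11 empty -> new chain.
Insert 657: h=11, bucket 11 nonempty -> append to chain.
Insert 969: h=11, bucket 11 nonempty -> append to chain.
Insert 891: h=5, bucket 5 empty -> new chain.
Insert 933: h=11, bucket 11 nonempty -> append to chain.
Final buckets:
0: -
1: -
2: 150
3: -
4: -
5: 891
6: 298
7: -
8: -
9: -
10: -
11: 945 -> 657 -> 969 -> 933

4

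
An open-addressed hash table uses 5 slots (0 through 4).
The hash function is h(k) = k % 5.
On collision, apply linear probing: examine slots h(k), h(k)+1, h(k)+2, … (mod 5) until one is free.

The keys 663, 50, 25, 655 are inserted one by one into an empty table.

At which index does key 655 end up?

2

Insert 663: h=3, slot 3 empty -> index 3.
Insert 50: h=0, slot 0 empty -> index 0.
Insert 25: h=0, slot 0 occupied -> index 1.
Insert 655: h=0, slots 0,1 occupied -> index 2.
Table: [50, 25, 655, 663, —]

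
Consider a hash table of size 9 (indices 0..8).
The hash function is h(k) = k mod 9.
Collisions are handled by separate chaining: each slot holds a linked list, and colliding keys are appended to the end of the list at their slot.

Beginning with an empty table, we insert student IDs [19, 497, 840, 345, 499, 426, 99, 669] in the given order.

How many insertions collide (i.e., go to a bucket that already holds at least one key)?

3

19 -> bucket 1
497 -> bucket 2
840 -> bucket 3
345 -> bucket 3 (collision)
499 -> bucket 4
426 -> bucket 3 (collision)
99 -> bucket 0
669 -> bucket 3 (collision)
Final buckets:
0: 99
1: 19
2: 497
3: 840 -> 345 -> 426 -> 669
4: 499
5: ∅
6: ∅
7: ∅
8: ∅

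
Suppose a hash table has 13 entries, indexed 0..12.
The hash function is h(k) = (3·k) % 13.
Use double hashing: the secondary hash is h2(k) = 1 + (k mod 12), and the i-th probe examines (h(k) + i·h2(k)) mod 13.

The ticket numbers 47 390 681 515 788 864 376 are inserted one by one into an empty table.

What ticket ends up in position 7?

788

Insert 47: h=11, slot 11 empty -> index 11.
Insert 390: h=0, slot 0 empty -> index 0.
Insert 681: h=2, slot 2 empty -> index 2.
Insert 515: h=11, h2=12, slot 11 occupied -> index 10.
Insert 788: h=11, h2=9, slot 11 occupied -> index 7.
Insert 864: h=5, slot 5 empty -> index 5.
Insert 376: h=10, h2=5, slots 10,2,7 occupied -> index 12.
Table: [390, -, 681, -, -, 864, -, 788, -, -, 515, 47, 376]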